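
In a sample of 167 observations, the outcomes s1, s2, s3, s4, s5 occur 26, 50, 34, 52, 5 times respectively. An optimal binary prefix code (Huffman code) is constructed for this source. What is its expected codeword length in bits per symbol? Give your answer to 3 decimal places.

Probabilities are the counts divided by 167.
Repeatedly combine the two least-probable nodes; the expected code length is the sum of the merged weights.
merge 5/167 + 26/167 → 31/167
merge 31/167 + 34/167 → 65/167
merge 50/167 + 52/167 → 102/167
merge 65/167 + 102/167 → 1
L = 31/167 + 65/167 + 102/167 + 1 = 365/167 ≈ 2.186 bits/symbol.

2.186 bits/symbol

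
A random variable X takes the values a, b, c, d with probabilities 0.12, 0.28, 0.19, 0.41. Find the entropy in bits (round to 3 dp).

1.864 bits

H = −Σ pᵢ log₂ pᵢ.
−0.12·log₂(0.12) = 0.3671
−0.28·log₂(0.28) = 0.5142
−0.19·log₂(0.19) = 0.4552
−0.41·log₂(0.41) = 0.5274
Sum ≈ 1.8639 → 1.864 bits.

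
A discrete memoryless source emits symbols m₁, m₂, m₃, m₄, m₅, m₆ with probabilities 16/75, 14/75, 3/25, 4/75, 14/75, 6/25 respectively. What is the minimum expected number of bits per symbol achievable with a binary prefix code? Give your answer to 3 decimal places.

2.533 bits/symbol

Repeatedly combine the two least-probable nodes; the expected code length is the sum of the merged weights.
merge 4/75 + 3/25 → 13/75
merge 13/75 + 14/75 → 9/25
merge 14/75 + 16/75 → 2/5
merge 6/25 + 9/25 → 3/5
merge 2/5 + 3/5 → 1
L = 13/75 + 9/25 + 2/5 + 3/5 + 1 = 38/15 ≈ 2.533 bits/symbol.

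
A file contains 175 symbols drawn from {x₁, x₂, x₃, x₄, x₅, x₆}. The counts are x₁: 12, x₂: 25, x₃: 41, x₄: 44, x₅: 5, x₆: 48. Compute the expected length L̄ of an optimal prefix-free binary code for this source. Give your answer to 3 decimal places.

2.337 bits/symbol

Probabilities are the counts divided by 175.
Repeatedly combine the two least-probable nodes; the expected code length is the sum of the merged weights.
merge 1/35 + 12/175 → 17/175
merge 17/175 + 1/7 → 6/25
merge 41/175 + 6/25 → 83/175
merge 44/175 + 48/175 → 92/175
merge 83/175 + 92/175 → 1
L = 17/175 + 6/25 + 83/175 + 92/175 + 1 = 409/175 ≈ 2.337 bits/symbol.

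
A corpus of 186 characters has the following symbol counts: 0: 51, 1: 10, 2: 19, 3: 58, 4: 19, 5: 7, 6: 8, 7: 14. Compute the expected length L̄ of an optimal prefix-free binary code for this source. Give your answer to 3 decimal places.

2.624 bits/symbol

Probabilities are the counts divided by 186.
Repeatedly combine the two least-probable nodes; the expected code length is the sum of the merged weights.
merge 7/186 + 4/93 → 5/62
merge 5/93 + 7/93 → 4/31
merge 5/62 + 19/186 → 17/93
merge 19/186 + 4/31 → 43/186
merge 17/93 + 43/186 → 77/186
merge 17/62 + 29/93 → 109/186
merge 77/186 + 109/186 → 1
L = 5/62 + 4/31 + 17/93 + 43/186 + 77/186 + 109/186 + 1 = 244/93 ≈ 2.624 bits/symbol.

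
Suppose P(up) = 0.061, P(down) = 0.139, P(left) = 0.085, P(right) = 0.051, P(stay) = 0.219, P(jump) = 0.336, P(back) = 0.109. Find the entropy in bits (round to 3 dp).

H = −Σ pᵢ log₂ pᵢ.
−0.061·log₂(0.061) = 0.2461
−0.139·log₂(0.139) = 0.3957
−0.085·log₂(0.085) = 0.3023
−0.051·log₂(0.051) = 0.2190
−0.219·log₂(0.219) = 0.4798
−0.336·log₂(0.336) = 0.5287
−0.109·log₂(0.109) = 0.3485
Sum ≈ 2.5202 → 2.520 bits.

2.520 bits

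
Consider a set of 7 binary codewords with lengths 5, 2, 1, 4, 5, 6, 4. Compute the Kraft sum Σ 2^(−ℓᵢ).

With common denominator 2^6 = 64: Σ 2^(−ℓᵢ) = 2/64 + 16/64 + 32/64 + 4/64 + 2/64 + 1/64 + 4/64 = 61/64 = 0.953125.

0.953125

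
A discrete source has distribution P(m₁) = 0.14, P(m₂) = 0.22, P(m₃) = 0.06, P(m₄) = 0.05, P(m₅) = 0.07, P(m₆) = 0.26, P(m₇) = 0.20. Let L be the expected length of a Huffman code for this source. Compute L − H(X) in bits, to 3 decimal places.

Entropy H = −Σ p log₂ p ≈ 2.5755 bits.
Huffman merges: 1/20+3/50→11/100; 7/100+11/100→9/50; 7/50+9/50→8/25; 1/5+11/50→21/50; 13/50+8/25→29/50; 21/50+29/50→1. L = 261/100 ≈ 2.6100.
L − H = 2.6100 − 2.5755 = 0.034 bits.

0.034 bits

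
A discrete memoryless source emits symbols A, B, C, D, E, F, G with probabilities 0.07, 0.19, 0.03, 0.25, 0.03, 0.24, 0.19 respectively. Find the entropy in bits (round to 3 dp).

H = −Σ pᵢ log₂ pᵢ.
−0.07·log₂(0.07) = 0.2686
−0.19·log₂(0.19) = 0.4552
−0.03·log₂(0.03) = 0.1518
−0.25·log₂(0.25) = 0.5000
−0.03·log₂(0.03) = 0.1518
−0.24·log₂(0.24) = 0.4941
−0.19·log₂(0.19) = 0.4552
Sum ≈ 2.4767 → 2.477 bits.

2.477 bits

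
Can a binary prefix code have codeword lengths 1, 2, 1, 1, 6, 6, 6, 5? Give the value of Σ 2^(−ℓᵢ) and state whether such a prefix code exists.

1.828125; no

With common denominator 2^6 = 64: Σ 2^(−ℓᵢ) = 32/64 + 16/64 + 32/64 + 32/64 + 1/64 + 1/64 + 1/64 + 2/64 = 117/64 = 1.828125.
Kraft's inequality requires Σ ≤ 1; here Σ = 1.828125 > 1, so no such prefix code exists.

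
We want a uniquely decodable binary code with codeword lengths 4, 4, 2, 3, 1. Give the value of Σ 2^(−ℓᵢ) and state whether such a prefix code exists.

With common denominator 2^4 = 16: Σ 2^(−ℓᵢ) = 1/16 + 1/16 + 4/16 + 2/16 + 8/16 = 16/16 = 1.
Kraft's inequality requires Σ ≤ 1; here Σ = 1 ≤ 1, so such a prefix code exists.

1; yes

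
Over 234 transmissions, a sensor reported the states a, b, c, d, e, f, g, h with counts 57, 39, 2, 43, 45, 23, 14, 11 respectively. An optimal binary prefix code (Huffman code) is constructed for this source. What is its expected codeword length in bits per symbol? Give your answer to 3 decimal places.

Probabilities are the counts divided by 234.
Repeatedly combine the two least-probable nodes; the expected code length is the sum of the merged weights.
merge 1/117 + 11/234 → 1/18
merge 1/18 + 7/117 → 3/26
merge 23/234 + 3/26 → 25/117
merge 1/6 + 43/234 → 41/117
merge 5/26 + 25/117 → 95/234
merge 19/78 + 41/117 → 139/234
merge 95/234 + 139/234 → 1
L = 1/18 + 3/26 + 25/117 + 41/117 + 95/234 + 139/234 + 1 = 320/117 ≈ 2.735 bits/symbol.

2.735 bits/symbol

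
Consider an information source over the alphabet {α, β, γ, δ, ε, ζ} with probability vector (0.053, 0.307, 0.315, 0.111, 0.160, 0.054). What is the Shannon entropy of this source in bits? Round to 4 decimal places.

H = −Σ pᵢ log₂ pᵢ.
−0.053·log₂(0.053) = 0.2246
−0.307·log₂(0.307) = 0.5230
−0.315·log₂(0.315) = 0.5250
−0.111·log₂(0.111) = 0.3520
−0.160·log₂(0.160) = 0.4230
−0.054·log₂(0.054) = 0.2274
Sum ≈ 2.2750 → 2.2750 bits.

2.2750 bits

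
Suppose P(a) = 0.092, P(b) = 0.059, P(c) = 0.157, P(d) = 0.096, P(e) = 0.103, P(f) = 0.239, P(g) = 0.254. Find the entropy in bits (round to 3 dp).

2.635 bits

H = −Σ pᵢ log₂ pᵢ.
−0.092·log₂(0.092) = 0.3167
−0.059·log₂(0.059) = 0.2409
−0.157·log₂(0.157) = 0.4194
−0.096·log₂(0.096) = 0.3246
−0.103·log₂(0.103) = 0.3378
−0.239·log₂(0.239) = 0.4935
−0.254·log₂(0.254) = 0.5022
Sum ≈ 2.6350 → 2.635 bits.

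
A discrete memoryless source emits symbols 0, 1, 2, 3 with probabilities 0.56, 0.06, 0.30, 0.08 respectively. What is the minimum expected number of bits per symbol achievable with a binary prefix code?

1.58 bits/symbol

Repeatedly combine the two least-probable nodes; the expected code length is the sum of the merged weights.
merge 3/50 + 2/25 → 7/50
merge 7/50 + 3/10 → 11/25
merge 11/25 + 14/25 → 1
L = 7/50 + 11/25 + 1 = 79/50 = 1.58 bits/symbol.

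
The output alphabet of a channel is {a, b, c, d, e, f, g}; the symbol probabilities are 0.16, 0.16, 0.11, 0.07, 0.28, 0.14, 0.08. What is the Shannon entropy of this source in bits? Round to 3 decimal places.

2.668 bits

H = −Σ pᵢ log₂ pᵢ.
−0.16·log₂(0.16) = 0.4230
−0.16·log₂(0.16) = 0.4230
−0.11·log₂(0.11) = 0.3503
−0.07·log₂(0.07) = 0.2686
−0.28·log₂(0.28) = 0.5142
−0.14·log₂(0.14) = 0.3971
−0.08·log₂(0.08) = 0.2915
Sum ≈ 2.6677 → 2.668 bits.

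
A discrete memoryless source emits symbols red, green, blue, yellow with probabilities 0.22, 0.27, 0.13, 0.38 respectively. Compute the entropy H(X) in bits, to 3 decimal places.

H = −Σ pᵢ log₂ pᵢ.
−0.22·log₂(0.22) = 0.4806
−0.27·log₂(0.27) = 0.5100
−0.13·log₂(0.13) = 0.3826
−0.38·log₂(0.38) = 0.5305
Sum ≈ 1.9037 → 1.904 bits.

1.904 bits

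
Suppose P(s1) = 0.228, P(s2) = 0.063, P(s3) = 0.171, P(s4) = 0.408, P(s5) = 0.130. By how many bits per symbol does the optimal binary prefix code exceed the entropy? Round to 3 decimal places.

Entropy H = −Σ p log₂ p ≈ 2.0836 bits.
Huffman merges: 63/1000+13/100→193/1000; 171/1000+193/1000→91/250; 57/250+91/250→74/125; 51/125+74/125→1. L = 2149/1000 ≈ 2.1490.
L − H = 2.1490 − 2.0836 = 0.065 bits.

0.065 bits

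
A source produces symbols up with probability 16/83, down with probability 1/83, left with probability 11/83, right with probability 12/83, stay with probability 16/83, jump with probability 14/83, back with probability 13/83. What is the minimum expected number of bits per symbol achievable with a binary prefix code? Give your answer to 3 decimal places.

Repeatedly combine the two least-probable nodes; the expected code length is the sum of the merged weights.
merge 1/83 + 11/83 → 12/83
merge 12/83 + 12/83 → 24/83
merge 13/83 + 14/83 → 27/83
merge 16/83 + 16/83 → 32/83
merge 24/83 + 27/83 → 51/83
merge 32/83 + 51/83 → 1
L = 12/83 + 24/83 + 27/83 + 32/83 + 51/83 + 1 = 229/83 ≈ 2.759 bits/symbol.

2.759 bits/symbol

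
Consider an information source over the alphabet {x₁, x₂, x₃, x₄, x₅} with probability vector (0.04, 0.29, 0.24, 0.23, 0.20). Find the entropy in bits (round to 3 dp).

2.150 bits

H = −Σ pᵢ log₂ pᵢ.
−0.04·log₂(0.04) = 0.1858
−0.29·log₂(0.29) = 0.5179
−0.24·log₂(0.24) = 0.4941
−0.23·log₂(0.23) = 0.4877
−0.20·log₂(0.20) = 0.4644
Sum ≈ 2.1498 → 2.150 bits.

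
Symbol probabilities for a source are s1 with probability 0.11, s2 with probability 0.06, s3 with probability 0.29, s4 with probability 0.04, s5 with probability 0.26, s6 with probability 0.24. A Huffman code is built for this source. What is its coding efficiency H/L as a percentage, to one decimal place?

Entropy H = −Σ p log₂ p ≈ 2.2969 bits.
Huffman merges: 1/25+3/50→1/10; 1/10+11/100→21/100; 21/100+6/25→9/20; 13/50+29/100→11/20; 9/20+11/20→1. L = 231/100 ≈ 2.3100.
Efficiency = H/L = 2.2969/2.3100 = 99.4%.

99.4%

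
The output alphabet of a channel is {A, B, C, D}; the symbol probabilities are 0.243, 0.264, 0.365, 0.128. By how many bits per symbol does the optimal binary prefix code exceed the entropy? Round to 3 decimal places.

Entropy H = −Σ p log₂ p ≈ 1.9135 bits.
Huffman merges: 16/125+243/1000→371/1000; 33/125+73/200→629/1000; 371/1000+629/1000→1. L = 2 ≈ 2.0000.
L − H = 2.0000 − 1.9135 = 0.086 bits.

0.086 bits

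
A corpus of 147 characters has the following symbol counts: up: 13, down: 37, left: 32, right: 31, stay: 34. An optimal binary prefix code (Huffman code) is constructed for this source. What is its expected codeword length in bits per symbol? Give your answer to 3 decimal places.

Probabilities are the counts divided by 147.
Repeatedly combine the two least-probable nodes; the expected code length is the sum of the merged weights.
merge 13/147 + 31/147 → 44/147
merge 32/147 + 34/147 → 22/49
merge 37/147 + 44/147 → 27/49
merge 22/49 + 27/49 → 1
L = 44/147 + 22/49 + 27/49 + 1 = 338/147 ≈ 2.299 bits/symbol.

2.299 bits/symbol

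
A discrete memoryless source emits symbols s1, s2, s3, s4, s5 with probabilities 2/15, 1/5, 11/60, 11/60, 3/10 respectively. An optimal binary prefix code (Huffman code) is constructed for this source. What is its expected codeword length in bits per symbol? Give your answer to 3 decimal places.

Repeatedly combine the two least-probable nodes; the expected code length is the sum of the merged weights.
merge 2/15 + 11/60 → 19/60
merge 11/60 + 1/5 → 23/60
merge 3/10 + 19/60 → 37/60
merge 23/60 + 37/60 → 1
L = 19/60 + 23/60 + 37/60 + 1 = 139/60 ≈ 2.317 bits/symbol.

2.317 bits/symbol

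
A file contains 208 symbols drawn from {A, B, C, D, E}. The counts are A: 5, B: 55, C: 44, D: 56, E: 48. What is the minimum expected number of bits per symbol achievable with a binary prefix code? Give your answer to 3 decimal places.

2.236 bits/symbol

Probabilities are the counts divided by 208.
Repeatedly combine the two least-probable nodes; the expected code length is the sum of the merged weights.
merge 5/208 + 11/52 → 49/208
merge 3/13 + 49/208 → 97/208
merge 55/208 + 7/26 → 111/208
merge 97/208 + 111/208 → 1
L = 49/208 + 97/208 + 111/208 + 1 = 465/208 ≈ 2.236 bits/symbol.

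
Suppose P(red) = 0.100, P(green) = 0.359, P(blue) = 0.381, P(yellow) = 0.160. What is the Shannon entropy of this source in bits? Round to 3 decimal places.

H = −Σ pᵢ log₂ pᵢ.
−0.100·log₂(0.100) = 0.3322
−0.359·log₂(0.359) = 0.5306
−0.381·log₂(0.381) = 0.5304
−0.160·log₂(0.160) = 0.4230
Sum ≈ 1.8162 → 1.816 bits.

1.816 bits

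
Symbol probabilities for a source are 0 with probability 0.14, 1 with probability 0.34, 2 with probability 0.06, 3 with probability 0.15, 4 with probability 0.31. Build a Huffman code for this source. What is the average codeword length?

Repeatedly combine the two least-probable nodes; the expected code length is the sum of the merged weights.
merge 3/50 + 7/50 → 1/5
merge 3/20 + 1/5 → 7/20
merge 31/100 + 17/50 → 13/20
merge 7/20 + 13/20 → 1
L = 1/5 + 7/20 + 13/20 + 1 = 11/5 = 2.2 bits/symbol.

2.2 bits/symbol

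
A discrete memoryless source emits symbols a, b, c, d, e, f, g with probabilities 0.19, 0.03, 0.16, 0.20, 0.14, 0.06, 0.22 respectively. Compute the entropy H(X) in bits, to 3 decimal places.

H = −Σ pᵢ log₂ pᵢ.
−0.19·log₂(0.19) = 0.4552
−0.03·log₂(0.03) = 0.1518
−0.16·log₂(0.16) = 0.4230
−0.20·log₂(0.20) = 0.4644
−0.14·log₂(0.14) = 0.3971
−0.06·log₂(0.06) = 0.2435
−0.22·log₂(0.22) = 0.4806
Sum ≈ 2.6156 → 2.616 bits.

2.616 bits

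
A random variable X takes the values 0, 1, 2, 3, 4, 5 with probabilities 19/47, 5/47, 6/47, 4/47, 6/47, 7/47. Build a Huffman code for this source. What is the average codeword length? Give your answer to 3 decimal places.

2.383 bits/symbol

Repeatedly combine the two least-probable nodes; the expected code length is the sum of the merged weights.
merge 4/47 + 5/47 → 9/47
merge 6/47 + 6/47 → 12/47
merge 7/47 + 9/47 → 16/47
merge 12/47 + 16/47 → 28/47
merge 19/47 + 28/47 → 1
L = 9/47 + 12/47 + 16/47 + 28/47 + 1 = 112/47 ≈ 2.383 bits/symbol.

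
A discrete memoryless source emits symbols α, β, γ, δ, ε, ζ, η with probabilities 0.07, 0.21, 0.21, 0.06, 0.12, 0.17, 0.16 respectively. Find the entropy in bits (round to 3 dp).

2.682 bits

H = −Σ pᵢ log₂ pᵢ.
−0.07·log₂(0.07) = 0.2686
−0.21·log₂(0.21) = 0.4728
−0.21·log₂(0.21) = 0.4728
−0.06·log₂(0.06) = 0.2435
−0.12·log₂(0.12) = 0.3671
−0.17·log₂(0.17) = 0.4346
−0.16·log₂(0.16) = 0.4230
Sum ≈ 2.6824 → 2.682 bits.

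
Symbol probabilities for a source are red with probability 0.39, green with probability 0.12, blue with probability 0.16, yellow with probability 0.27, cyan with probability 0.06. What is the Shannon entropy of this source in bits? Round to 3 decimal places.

2.073 bits

H = −Σ pᵢ log₂ pᵢ.
−0.39·log₂(0.39) = 0.5298
−0.12·log₂(0.12) = 0.3671
−0.16·log₂(0.16) = 0.4230
−0.27·log₂(0.27) = 0.5100
−0.06·log₂(0.06) = 0.2435
Sum ≈ 2.0734 → 2.073 bits.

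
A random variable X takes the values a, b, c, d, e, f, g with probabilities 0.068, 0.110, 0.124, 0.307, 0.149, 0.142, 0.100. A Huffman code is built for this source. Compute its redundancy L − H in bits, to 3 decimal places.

Entropy H = −Σ p log₂ p ≈ 2.6518 bits.
Huffman merges: 17/250+1/10→21/125; 11/100+31/250→117/500; 71/500+149/1000→291/1000; 21/125+117/500→201/500; 291/1000+307/1000→299/500; 201/500+299/500→1. L = 2693/1000 ≈ 2.6930.
L − H = 2.6930 − 2.6518 = 0.041 bits.

0.041 bits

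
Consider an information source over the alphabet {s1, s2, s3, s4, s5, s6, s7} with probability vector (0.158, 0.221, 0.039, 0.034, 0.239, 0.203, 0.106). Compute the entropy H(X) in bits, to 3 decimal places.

H = −Σ pᵢ log₂ pᵢ.
−0.158·log₂(0.158) = 0.4206
−0.221·log₂(0.221) = 0.4813
−0.039·log₂(0.039) = 0.1825
−0.034·log₂(0.034) = 0.1659
−0.239·log₂(0.239) = 0.4935
−0.203·log₂(0.203) = 0.4670
−0.106·log₂(0.106) = 0.3432
Sum ≈ 2.5540 → 2.554 bits.

2.554 bits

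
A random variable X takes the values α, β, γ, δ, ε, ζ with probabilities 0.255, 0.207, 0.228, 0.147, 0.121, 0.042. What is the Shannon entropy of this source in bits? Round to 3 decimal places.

H = −Σ pᵢ log₂ pᵢ.
−0.255·log₂(0.255) = 0.5027
−0.207·log₂(0.207) = 0.4704
−0.228·log₂(0.228) = 0.4863
−0.147·log₂(0.147) = 0.4066
−0.121·log₂(0.121) = 0.3687
−0.042·log₂(0.042) = 0.1921
Sum ≈ 2.4268 → 2.427 bits.

2.427 bits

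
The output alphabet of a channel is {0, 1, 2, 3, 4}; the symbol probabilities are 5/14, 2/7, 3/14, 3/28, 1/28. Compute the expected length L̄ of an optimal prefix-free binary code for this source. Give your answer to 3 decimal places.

Repeatedly combine the two least-probable nodes; the expected code length is the sum of the merged weights.
merge 1/28 + 3/28 → 1/7
merge 1/7 + 3/14 → 5/14
merge 2/7 + 5/14 → 9/14
merge 5/14 + 9/14 → 1
L = 1/7 + 5/14 + 9/14 + 1 = 15/7 ≈ 2.143 bits/symbol.

2.143 bits/symbol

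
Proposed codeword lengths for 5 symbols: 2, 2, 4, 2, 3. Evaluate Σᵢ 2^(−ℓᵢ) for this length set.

0.9375

With common denominator 2^4 = 16: Σ 2^(−ℓᵢ) = 4/16 + 4/16 + 1/16 + 4/16 + 2/16 = 15/16 = 0.9375.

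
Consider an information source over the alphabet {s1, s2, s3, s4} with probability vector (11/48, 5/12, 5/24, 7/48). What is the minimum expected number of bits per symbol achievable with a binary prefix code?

1.9375 bits/symbol

Repeatedly combine the two least-probable nodes; the expected code length is the sum of the merged weights.
merge 7/48 + 5/24 → 17/48
merge 11/48 + 17/48 → 7/12
merge 5/12 + 7/12 → 1
L = 17/48 + 7/12 + 1 = 31/16 = 1.9375 bits/symbol.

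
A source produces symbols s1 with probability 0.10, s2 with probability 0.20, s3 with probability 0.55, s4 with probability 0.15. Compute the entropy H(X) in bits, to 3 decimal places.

H = −Σ pᵢ log₂ pᵢ.
−0.10·log₂(0.10) = 0.3322
−0.20·log₂(0.20) = 0.4644
−0.55·log₂(0.55) = 0.4744
−0.15·log₂(0.15) = 0.4105
Sum ≈ 1.6815 → 1.681 bits.

1.681 bits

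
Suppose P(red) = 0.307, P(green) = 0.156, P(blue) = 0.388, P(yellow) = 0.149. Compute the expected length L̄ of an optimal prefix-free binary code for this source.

Repeatedly combine the two least-probable nodes; the expected code length is the sum of the merged weights.
merge 149/1000 + 39/250 → 61/200
merge 61/200 + 307/1000 → 153/250
merge 97/250 + 153/250 → 1
L = 61/200 + 153/250 + 1 = 1917/1000 = 1.917 bits/symbol.

1.917 bits/symbol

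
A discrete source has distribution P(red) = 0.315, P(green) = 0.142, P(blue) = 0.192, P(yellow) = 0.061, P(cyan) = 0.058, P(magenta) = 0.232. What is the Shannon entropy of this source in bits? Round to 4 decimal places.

2.3554 bits

H = −Σ pᵢ log₂ pᵢ.
−0.315·log₂(0.315) = 0.5250
−0.142·log₂(0.142) = 0.3999
−0.192·log₂(0.192) = 0.4571
−0.061·log₂(0.061) = 0.2461
−0.058·log₂(0.058) = 0.2383
−0.232·log₂(0.232) = 0.4890
Sum ≈ 2.3554 → 2.3554 bits.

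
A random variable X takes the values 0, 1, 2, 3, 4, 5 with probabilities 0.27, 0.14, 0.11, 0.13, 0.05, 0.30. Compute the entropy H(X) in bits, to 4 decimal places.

H = −Σ pᵢ log₂ pᵢ.
−0.27·log₂(0.27) = 0.5100
−0.14·log₂(0.14) = 0.3971
−0.11·log₂(0.11) = 0.3503
−0.13·log₂(0.13) = 0.3826
−0.05·log₂(0.05) = 0.2161
−0.30·log₂(0.30) = 0.5211
Sum ≈ 2.3772 → 2.3772 bits.

2.3772 bits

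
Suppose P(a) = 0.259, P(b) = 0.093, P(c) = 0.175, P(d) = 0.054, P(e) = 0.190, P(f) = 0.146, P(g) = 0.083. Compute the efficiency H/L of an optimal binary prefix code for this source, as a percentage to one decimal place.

Entropy H = −Σ p log₂ p ≈ 2.6494 bits.
Huffman merges: 27/500+83/1000→137/1000; 93/1000+137/1000→23/100; 73/500+7/40→321/1000; 19/100+23/100→21/50; 259/1000+321/1000→29/50; 21/50+29/50→1. L = 336/125 ≈ 2.6880.
Efficiency = H/L = 2.6494/2.6880 = 98.6%.

98.6%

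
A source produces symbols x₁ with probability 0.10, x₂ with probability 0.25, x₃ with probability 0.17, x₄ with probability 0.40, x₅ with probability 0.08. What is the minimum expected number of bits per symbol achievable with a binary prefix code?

Repeatedly combine the two least-probable nodes; the expected code length is the sum of the merged weights.
merge 2/25 + 1/10 → 9/50
merge 17/100 + 9/50 → 7/20
merge 1/4 + 7/20 → 3/5
merge 2/5 + 3/5 → 1
L = 9/50 + 7/20 + 3/5 + 1 = 213/100 = 2.13 bits/symbol.

2.13 bits/symbol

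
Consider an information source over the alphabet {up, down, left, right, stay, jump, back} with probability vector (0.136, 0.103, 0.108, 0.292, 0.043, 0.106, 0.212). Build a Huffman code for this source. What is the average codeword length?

Repeatedly combine the two least-probable nodes; the expected code length is the sum of the merged weights.
merge 43/1000 + 103/1000 → 73/500
merge 53/500 + 27/250 → 107/500
merge 17/125 + 73/500 → 141/500
merge 53/250 + 107/500 → 213/500
merge 141/500 + 73/250 → 287/500
merge 213/500 + 287/500 → 1
L = 73/500 + 107/500 + 141/500 + 213/500 + 287/500 + 1 = 1321/500 = 2.642 bits/symbol.

2.642 bits/symbol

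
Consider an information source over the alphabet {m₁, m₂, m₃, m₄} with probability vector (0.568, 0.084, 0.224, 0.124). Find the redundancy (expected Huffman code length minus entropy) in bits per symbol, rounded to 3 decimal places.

0.019 bits

Entropy H = −Σ p log₂ p ≈ 1.6206 bits.
Huffman merges: 21/250+31/250→26/125; 26/125+28/125→54/125; 54/125+71/125→1. L = 41/25 ≈ 1.6400.
L − H = 1.6400 − 1.6206 = 0.019 bits.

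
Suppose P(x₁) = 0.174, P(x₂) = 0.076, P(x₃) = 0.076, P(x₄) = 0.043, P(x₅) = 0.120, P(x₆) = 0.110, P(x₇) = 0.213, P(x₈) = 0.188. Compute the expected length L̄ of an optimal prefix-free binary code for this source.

2.904 bits/symbol

Repeatedly combine the two least-probable nodes; the expected code length is the sum of the merged weights.
merge 43/1000 + 19/250 → 119/1000
merge 19/250 + 11/100 → 93/500
merge 119/1000 + 3/25 → 239/1000
merge 87/500 + 93/500 → 9/25
merge 47/250 + 213/1000 → 401/1000
merge 239/1000 + 9/25 → 599/1000
merge 401/1000 + 599/1000 → 1
L = 119/1000 + 93/500 + 239/1000 + 9/25 + 401/1000 + 599/1000 + 1 = 363/125 = 2.904 bits/symbol.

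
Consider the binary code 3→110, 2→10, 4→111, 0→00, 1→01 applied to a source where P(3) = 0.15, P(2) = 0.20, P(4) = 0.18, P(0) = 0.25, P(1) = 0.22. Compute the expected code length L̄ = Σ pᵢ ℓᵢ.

2.33 bits/symbol

L̄ = Σ pᵢ·ℓᵢ = 0.15·3 + 0.20·2 + 0.18·3 + 0.25·2 + 0.22·2 = 2.33 bits/symbol.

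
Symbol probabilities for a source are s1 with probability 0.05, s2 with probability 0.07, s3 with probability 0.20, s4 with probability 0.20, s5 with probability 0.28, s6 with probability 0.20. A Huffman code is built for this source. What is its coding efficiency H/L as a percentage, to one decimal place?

Entropy H = −Σ p log₂ p ≈ 2.3920 bits.
Huffman merges: 1/20+7/100→3/25; 3/25+1/5→8/25; 1/5+1/5→2/5; 7/25+8/25→3/5; 2/5+3/5→1. L = 61/25 ≈ 2.4400.
Efficiency = H/L = 2.3920/2.4400 = 98.0%.

98.0%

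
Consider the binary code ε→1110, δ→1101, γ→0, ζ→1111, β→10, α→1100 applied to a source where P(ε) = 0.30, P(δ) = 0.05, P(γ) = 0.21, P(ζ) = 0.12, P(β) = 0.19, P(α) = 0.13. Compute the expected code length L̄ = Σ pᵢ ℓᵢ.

2.99 bits/symbol

L̄ = Σ pᵢ·ℓᵢ = 0.30·4 + 0.05·4 + 0.21·1 + 0.12·4 + 0.19·2 + 0.13·4 = 2.99 bits/symbol.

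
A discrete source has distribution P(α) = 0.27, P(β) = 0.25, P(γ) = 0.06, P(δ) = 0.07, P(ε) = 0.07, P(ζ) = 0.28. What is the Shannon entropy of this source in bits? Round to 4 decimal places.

2.3049 bits

H = −Σ pᵢ log₂ pᵢ.
−0.27·log₂(0.27) = 0.5100
−0.25·log₂(0.25) = 0.5000
−0.06·log₂(0.06) = 0.2435
−0.07·log₂(0.07) = 0.2686
−0.07·log₂(0.07) = 0.2686
−0.28·log₂(0.28) = 0.5142
Sum ≈ 2.3049 → 2.3049 bits.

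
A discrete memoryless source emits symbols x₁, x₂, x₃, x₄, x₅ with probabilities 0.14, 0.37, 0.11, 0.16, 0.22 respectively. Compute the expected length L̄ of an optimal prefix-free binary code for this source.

Repeatedly combine the two least-probable nodes; the expected code length is the sum of the merged weights.
merge 11/100 + 7/50 → 1/4
merge 4/25 + 11/50 → 19/50
merge 1/4 + 37/100 → 31/50
merge 19/50 + 31/50 → 1
L = 1/4 + 19/50 + 31/50 + 1 = 9/4 = 2.25 bits/symbol.

2.25 bits/symbol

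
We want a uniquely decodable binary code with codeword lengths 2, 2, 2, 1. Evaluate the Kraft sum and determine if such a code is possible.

With common denominator 2^2 = 4: Σ 2^(−ℓᵢ) = 1/4 + 1/4 + 1/4 + 2/4 = 5/4 = 1.25.
Kraft's inequality requires Σ ≤ 1; here Σ = 1.25 > 1, so no such prefix code exists.

1.25; no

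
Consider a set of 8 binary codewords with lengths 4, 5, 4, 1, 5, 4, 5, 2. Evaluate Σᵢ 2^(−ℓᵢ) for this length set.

1.03125

With common denominator 2^5 = 32: Σ 2^(−ℓᵢ) = 2/32 + 1/32 + 2/32 + 16/32 + 1/32 + 2/32 + 1/32 + 8/32 = 33/32 = 1.03125.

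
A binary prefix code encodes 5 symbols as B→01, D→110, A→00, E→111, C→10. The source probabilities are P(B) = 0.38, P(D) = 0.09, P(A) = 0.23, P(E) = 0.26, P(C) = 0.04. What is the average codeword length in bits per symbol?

L̄ = Σ pᵢ·ℓᵢ = 0.38·2 + 0.09·3 + 0.23·2 + 0.26·3 + 0.04·2 = 2.35 bits/symbol.

2.35 bits/symbol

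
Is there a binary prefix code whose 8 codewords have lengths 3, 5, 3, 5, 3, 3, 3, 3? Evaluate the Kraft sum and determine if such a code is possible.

0.8125; yes

With common denominator 2^5 = 32: Σ 2^(−ℓᵢ) = 4/32 + 1/32 + 4/32 + 1/32 + 4/32 + 4/32 + 4/32 + 4/32 = 26/32 = 0.8125.
Kraft's inequality requires Σ ≤ 1; here Σ = 0.8125 ≤ 1, so such a prefix code exists.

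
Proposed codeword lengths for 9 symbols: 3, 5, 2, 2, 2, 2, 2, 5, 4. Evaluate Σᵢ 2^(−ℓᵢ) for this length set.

With common denominator 2^5 = 32: Σ 2^(−ℓᵢ) = 4/32 + 1/32 + 8/32 + 8/32 + 8/32 + 8/32 + 8/32 + 1/32 + 2/32 = 48/32 = 1.5.

1.5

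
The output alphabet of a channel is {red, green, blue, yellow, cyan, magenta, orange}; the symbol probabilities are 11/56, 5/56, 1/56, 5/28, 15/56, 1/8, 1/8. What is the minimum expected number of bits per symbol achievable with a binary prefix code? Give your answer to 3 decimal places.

2.643 bits/symbol

Repeatedly combine the two least-probable nodes; the expected code length is the sum of the merged weights.
merge 1/56 + 5/56 → 3/28
merge 3/28 + 1/8 → 13/56
merge 1/8 + 5/28 → 17/56
merge 11/56 + 13/56 → 3/7
merge 15/56 + 17/56 → 4/7
merge 3/7 + 4/7 → 1
L = 3/28 + 13/56 + 17/56 + 3/7 + 4/7 + 1 = 37/14 ≈ 2.643 bits/symbol.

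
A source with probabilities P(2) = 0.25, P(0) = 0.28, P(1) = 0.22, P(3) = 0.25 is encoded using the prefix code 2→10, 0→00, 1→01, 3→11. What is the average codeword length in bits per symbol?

2 bits/symbol

L̄ = Σ pᵢ·ℓᵢ = 0.25·2 + 0.28·2 + 0.22·2 + 0.25·2 = 2 bits/symbol.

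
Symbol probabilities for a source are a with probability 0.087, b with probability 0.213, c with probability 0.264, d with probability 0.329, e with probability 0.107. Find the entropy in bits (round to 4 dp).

H = −Σ pᵢ log₂ pᵢ.
−0.087·log₂(0.087) = 0.3065
−0.213·log₂(0.213) = 0.4752
−0.264·log₂(0.264) = 0.5072
−0.329·log₂(0.329) = 0.5277
−0.107·log₂(0.107) = 0.3450
Sum ≈ 2.1616 → 2.1616 bits.

2.1616 bits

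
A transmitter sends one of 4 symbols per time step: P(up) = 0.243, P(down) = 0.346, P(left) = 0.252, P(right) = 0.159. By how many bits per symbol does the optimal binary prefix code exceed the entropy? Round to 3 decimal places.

0.051 bits

Entropy H = −Σ p log₂ p ≈ 1.9487 bits.
Huffman merges: 159/1000+243/1000→201/500; 63/250+173/500→299/500; 201/500+299/500→1. L = 2 ≈ 2.0000.
L − H = 2.0000 − 1.9487 = 0.051 bits.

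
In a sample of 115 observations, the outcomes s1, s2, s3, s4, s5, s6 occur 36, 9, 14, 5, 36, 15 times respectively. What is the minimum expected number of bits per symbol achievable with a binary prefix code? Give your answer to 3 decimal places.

Probabilities are the counts divided by 115.
Repeatedly combine the two least-probable nodes; the expected code length is the sum of the merged weights.
merge 1/23 + 9/115 → 14/115
merge 14/115 + 14/115 → 28/115
merge 3/23 + 28/115 → 43/115
merge 36/115 + 36/115 → 72/115
merge 43/115 + 72/115 → 1
L = 14/115 + 28/115 + 43/115 + 72/115 + 1 = 272/115 ≈ 2.365 bits/symbol.

2.365 bits/symbol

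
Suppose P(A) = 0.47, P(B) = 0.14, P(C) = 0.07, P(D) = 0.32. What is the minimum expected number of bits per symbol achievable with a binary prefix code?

Repeatedly combine the two least-probable nodes; the expected code length is the sum of the merged weights.
merge 7/100 + 7/50 → 21/100
merge 21/100 + 8/25 → 53/100
merge 47/100 + 53/100 → 1
L = 21/100 + 53/100 + 1 = 87/50 = 1.74 bits/symbol.

1.74 bits/symbol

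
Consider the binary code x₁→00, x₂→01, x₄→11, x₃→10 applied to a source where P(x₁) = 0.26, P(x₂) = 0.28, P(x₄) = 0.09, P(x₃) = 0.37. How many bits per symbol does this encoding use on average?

L̄ = Σ pᵢ·ℓᵢ = 0.26·2 + 0.28·2 + 0.09·2 + 0.37·2 = 2 bits/symbol.

2 bits/symbol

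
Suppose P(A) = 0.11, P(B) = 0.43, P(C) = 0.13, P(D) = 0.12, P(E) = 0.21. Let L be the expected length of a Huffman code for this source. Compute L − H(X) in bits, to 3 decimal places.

0.044 bits

Entropy H = −Σ p log₂ p ≈ 2.0964 bits.
Huffman merges: 11/100+3/25→23/100; 13/100+21/100→17/50; 23/100+17/50→57/100; 43/100+57/100→1. L = 107/50 ≈ 2.1400.
L − H = 2.1400 − 2.0964 = 0.044 bits.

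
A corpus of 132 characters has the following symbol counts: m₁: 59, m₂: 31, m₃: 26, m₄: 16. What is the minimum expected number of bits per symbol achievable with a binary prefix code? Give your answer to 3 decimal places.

1.871 bits/symbol

Probabilities are the counts divided by 132.
Repeatedly combine the two least-probable nodes; the expected code length is the sum of the merged weights.
merge 4/33 + 13/66 → 7/22
merge 31/132 + 7/22 → 73/132
merge 59/132 + 73/132 → 1
L = 7/22 + 73/132 + 1 = 247/132 ≈ 1.871 bits/symbol.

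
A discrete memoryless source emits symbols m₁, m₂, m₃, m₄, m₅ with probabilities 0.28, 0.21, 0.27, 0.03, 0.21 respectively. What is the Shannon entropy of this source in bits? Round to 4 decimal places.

H = −Σ pᵢ log₂ pᵢ.
−0.28·log₂(0.28) = 0.5142
−0.21·log₂(0.21) = 0.4728
−0.27·log₂(0.27) = 0.5100
−0.03·log₂(0.03) = 0.1518
−0.21·log₂(0.21) = 0.4728
Sum ≈ 2.1217 → 2.1217 bits.

2.1217 bits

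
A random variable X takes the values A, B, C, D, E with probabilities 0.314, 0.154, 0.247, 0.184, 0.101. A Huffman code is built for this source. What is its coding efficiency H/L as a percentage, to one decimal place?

98.5%

Entropy H = −Σ p log₂ p ≈ 2.2221 bits.
Huffman merges: 101/1000+77/500→51/200; 23/125+247/1000→431/1000; 51/200+157/500→569/1000; 431/1000+569/1000→1. L = 451/200 ≈ 2.2550.
Efficiency = H/L = 2.2221/2.2550 = 98.5%.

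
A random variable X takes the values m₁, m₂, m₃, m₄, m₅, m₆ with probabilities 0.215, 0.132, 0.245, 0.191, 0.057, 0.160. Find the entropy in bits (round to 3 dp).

H = −Σ pᵢ log₂ pᵢ.
−0.215·log₂(0.215) = 0.4768
−0.132·log₂(0.132) = 0.3856
−0.245·log₂(0.245) = 0.4971
−0.191·log₂(0.191) = 0.4562
−0.057·log₂(0.057) = 0.2356
−0.160·log₂(0.160) = 0.4230
Sum ≈ 2.4743 → 2.474 bits.

2.474 bits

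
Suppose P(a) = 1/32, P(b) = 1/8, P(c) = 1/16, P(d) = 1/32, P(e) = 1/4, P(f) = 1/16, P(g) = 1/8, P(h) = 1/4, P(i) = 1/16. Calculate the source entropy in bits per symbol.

Each probability is a power of 1/2, so log₂(1/p) is an integer.
H = Σ p·log₂(1/p) = 1/32·5 + 1/8·3 + 1/16·4 + 1/32·5 + 1/4·2 + 1/16·4 + 1/8·3 + 1/4·2 + 1/16·4 = 2.8125 bits.

2.8125 bits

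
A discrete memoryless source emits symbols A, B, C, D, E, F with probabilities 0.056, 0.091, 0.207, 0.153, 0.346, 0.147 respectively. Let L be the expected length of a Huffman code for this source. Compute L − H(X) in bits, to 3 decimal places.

Entropy H = −Σ p log₂ p ≈ 2.3687 bits.
Huffman merges: 7/125+91/1000→147/1000; 147/1000+147/1000→147/500; 153/1000+207/1000→9/25; 147/500+173/500→16/25; 9/25+16/25→1. L = 2441/1000 ≈ 2.4410.
L − H = 2.4410 − 2.3687 = 0.072 bits.

0.072 bits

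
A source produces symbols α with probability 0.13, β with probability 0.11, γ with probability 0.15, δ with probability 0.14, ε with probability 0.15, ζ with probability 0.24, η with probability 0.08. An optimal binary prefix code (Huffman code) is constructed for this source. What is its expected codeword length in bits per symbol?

2.76 bits/symbol

Repeatedly combine the two least-probable nodes; the expected code length is the sum of the merged weights.
merge 2/25 + 11/100 → 19/100
merge 13/100 + 7/50 → 27/100
merge 3/20 + 3/20 → 3/10
merge 19/100 + 6/25 → 43/100
merge 27/100 + 3/10 → 57/100
merge 43/100 + 57/100 → 1
L = 19/100 + 27/100 + 3/10 + 43/100 + 57/100 + 1 = 69/25 = 2.76 bits/symbol.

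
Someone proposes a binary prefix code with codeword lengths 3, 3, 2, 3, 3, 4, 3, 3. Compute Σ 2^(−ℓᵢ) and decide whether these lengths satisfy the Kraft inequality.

With common denominator 2^4 = 16: Σ 2^(−ℓᵢ) = 2/16 + 2/16 + 4/16 + 2/16 + 2/16 + 1/16 + 2/16 + 2/16 = 17/16 = 1.0625.
Kraft's inequality requires Σ ≤ 1; here Σ = 1.0625 > 1, so no such prefix code exists.

1.0625; no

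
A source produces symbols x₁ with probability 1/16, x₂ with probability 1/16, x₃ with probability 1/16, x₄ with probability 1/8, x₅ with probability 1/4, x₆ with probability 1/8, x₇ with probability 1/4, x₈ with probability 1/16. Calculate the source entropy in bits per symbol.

Each probability is a power of 1/2, so log₂(1/p) is an integer.
H = Σ p·log₂(1/p) = 1/16·4 + 1/16·4 + 1/16·4 + 1/8·3 + 1/4·2 + 1/8·3 + 1/4·2 + 1/16·4 = 2.75 bits.

2.75 bits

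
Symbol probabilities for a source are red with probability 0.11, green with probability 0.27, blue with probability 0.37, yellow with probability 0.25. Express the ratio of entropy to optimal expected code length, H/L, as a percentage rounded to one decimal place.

Entropy H = −Σ p log₂ p ≈ 1.8910 bits.
Huffman merges: 11/100+1/4→9/25; 27/100+9/25→63/100; 37/100+63/100→1. L = 199/100 ≈ 1.9900.
Efficiency = H/L = 1.8910/1.9900 = 95.0%.

95.0%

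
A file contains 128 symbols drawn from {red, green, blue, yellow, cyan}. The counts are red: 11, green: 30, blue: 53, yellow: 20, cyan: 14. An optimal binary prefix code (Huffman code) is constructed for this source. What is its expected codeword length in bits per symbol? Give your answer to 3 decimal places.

2.133 bits/symbol

Probabilities are the counts divided by 128.
Repeatedly combine the two least-probable nodes; the expected code length is the sum of the merged weights.
merge 11/128 + 7/64 → 25/128
merge 5/32 + 25/128 → 45/128
merge 15/64 + 45/128 → 75/128
merge 53/128 + 75/128 → 1
L = 25/128 + 45/128 + 75/128 + 1 = 273/128 ≈ 2.133 bits/symbol.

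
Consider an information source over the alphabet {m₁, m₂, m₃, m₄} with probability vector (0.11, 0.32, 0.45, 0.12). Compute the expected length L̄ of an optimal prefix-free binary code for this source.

Repeatedly combine the two least-probable nodes; the expected code length is the sum of the merged weights.
merge 11/100 + 3/25 → 23/100
merge 23/100 + 8/25 → 11/20
merge 9/20 + 11/20 → 1
L = 23/100 + 11/20 + 1 = 89/50 = 1.78 bits/symbol.

1.78 bits/symbol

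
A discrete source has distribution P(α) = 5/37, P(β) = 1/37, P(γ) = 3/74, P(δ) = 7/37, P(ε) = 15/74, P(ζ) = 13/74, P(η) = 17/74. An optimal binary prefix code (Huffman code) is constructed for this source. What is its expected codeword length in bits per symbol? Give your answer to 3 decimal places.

Repeatedly combine the two least-probable nodes; the expected code length is the sum of the merged weights.
merge 1/37 + 3/74 → 5/74
merge 5/74 + 5/37 → 15/74
merge 13/74 + 7/37 → 27/74
merge 15/74 + 15/74 → 15/37
merge 17/74 + 27/74 → 22/37
merge 15/37 + 22/37 → 1
L = 5/74 + 15/74 + 27/74 + 15/37 + 22/37 + 1 = 195/74 ≈ 2.635 bits/symbol.

2.635 bits/symbol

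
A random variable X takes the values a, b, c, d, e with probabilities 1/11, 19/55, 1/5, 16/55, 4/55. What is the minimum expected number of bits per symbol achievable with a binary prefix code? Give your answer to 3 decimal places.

2.164 bits/symbol

Repeatedly combine the two least-probable nodes; the expected code length is the sum of the merged weights.
merge 4/55 + 1/11 → 9/55
merge 9/55 + 1/5 → 4/11
merge 16/55 + 19/55 → 7/11
merge 4/11 + 7/11 → 1
L = 9/55 + 4/11 + 7/11 + 1 = 119/55 ≈ 2.164 bits/symbol.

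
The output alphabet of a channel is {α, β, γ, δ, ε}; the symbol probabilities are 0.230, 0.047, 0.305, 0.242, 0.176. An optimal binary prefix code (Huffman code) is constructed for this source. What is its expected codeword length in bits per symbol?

Repeatedly combine the two least-probable nodes; the expected code length is the sum of the merged weights.
merge 47/1000 + 22/125 → 223/1000
merge 223/1000 + 23/100 → 453/1000
merge 121/500 + 61/200 → 547/1000
merge 453/1000 + 547/1000 → 1
L = 223/1000 + 453/1000 + 547/1000 + 1 = 2223/1000 = 2.223 bits/symbol.

2.223 bits/symbol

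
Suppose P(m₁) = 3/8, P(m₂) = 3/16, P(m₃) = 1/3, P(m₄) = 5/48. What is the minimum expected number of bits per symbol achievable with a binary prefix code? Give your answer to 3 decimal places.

Repeatedly combine the two least-probable nodes; the expected code length is the sum of the merged weights.
merge 5/48 + 3/16 → 7/24
merge 7/24 + 1/3 → 5/8
merge 3/8 + 5/8 → 1
L = 7/24 + 5/8 + 1 = 23/12 ≈ 1.917 bits/symbol.

1.917 bits/symbol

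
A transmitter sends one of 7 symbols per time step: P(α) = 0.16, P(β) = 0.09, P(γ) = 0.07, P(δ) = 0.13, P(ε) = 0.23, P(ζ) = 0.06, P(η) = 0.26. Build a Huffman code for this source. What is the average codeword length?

Repeatedly combine the two least-probable nodes; the expected code length is the sum of the merged weights.
merge 3/50 + 7/100 → 13/100
merge 9/100 + 13/100 → 11/50
merge 13/100 + 4/25 → 29/100
merge 11/50 + 23/100 → 9/20
merge 13/50 + 29/100 → 11/20
merge 9/20 + 11/20 → 1
L = 13/100 + 11/50 + 29/100 + 9/20 + 11/20 + 1 = 66/25 = 2.64 bits/symbol.

2.64 bits/symbol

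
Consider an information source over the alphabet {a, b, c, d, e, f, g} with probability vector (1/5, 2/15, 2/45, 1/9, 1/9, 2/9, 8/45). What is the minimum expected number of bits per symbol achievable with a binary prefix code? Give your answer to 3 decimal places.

2.733 bits/symbol

Repeatedly combine the two least-probable nodes; the expected code length is the sum of the merged weights.
merge 2/45 + 1/9 → 7/45
merge 1/9 + 2/15 → 11/45
merge 7/45 + 8/45 → 1/3
merge 1/5 + 2/9 → 19/45
merge 11/45 + 1/3 → 26/45
merge 19/45 + 26/45 → 1
L = 7/45 + 11/45 + 1/3 + 19/45 + 26/45 + 1 = 41/15 ≈ 2.733 bits/symbol.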